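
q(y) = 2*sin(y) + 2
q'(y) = 2*cos(y)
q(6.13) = 1.69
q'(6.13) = 1.98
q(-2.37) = 0.61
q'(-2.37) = -1.43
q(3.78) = 0.81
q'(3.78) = -1.61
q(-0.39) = 1.24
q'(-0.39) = 1.85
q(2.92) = 2.44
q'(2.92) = -1.95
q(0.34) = 2.67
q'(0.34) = 1.89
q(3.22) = 1.84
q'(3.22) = -1.99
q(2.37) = 3.39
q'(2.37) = -1.43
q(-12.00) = 3.07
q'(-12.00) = 1.69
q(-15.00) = 0.70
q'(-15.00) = -1.52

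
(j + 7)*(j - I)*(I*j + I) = I*j^3 + j^2 + 8*I*j^2 + 8*j + 7*I*j + 7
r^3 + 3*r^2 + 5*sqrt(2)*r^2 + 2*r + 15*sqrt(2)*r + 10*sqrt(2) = (r + 1)*(r + 2)*(r + 5*sqrt(2))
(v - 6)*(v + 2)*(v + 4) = v^3 - 28*v - 48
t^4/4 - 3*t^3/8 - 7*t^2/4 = t^2*(t/4 + 1/2)*(t - 7/2)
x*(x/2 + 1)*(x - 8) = x^3/2 - 3*x^2 - 8*x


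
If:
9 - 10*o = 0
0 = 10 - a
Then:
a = 10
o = 9/10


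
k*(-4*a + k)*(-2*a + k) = 8*a^2*k - 6*a*k^2 + k^3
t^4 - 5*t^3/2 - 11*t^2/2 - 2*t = t*(t - 4)*(t + 1/2)*(t + 1)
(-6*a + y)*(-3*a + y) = 18*a^2 - 9*a*y + y^2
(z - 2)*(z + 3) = z^2 + z - 6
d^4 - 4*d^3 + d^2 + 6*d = d*(d - 3)*(d - 2)*(d + 1)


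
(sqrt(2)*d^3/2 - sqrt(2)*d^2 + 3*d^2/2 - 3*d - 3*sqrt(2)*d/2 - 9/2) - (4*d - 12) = sqrt(2)*d^3/2 - sqrt(2)*d^2 + 3*d^2/2 - 7*d - 3*sqrt(2)*d/2 + 15/2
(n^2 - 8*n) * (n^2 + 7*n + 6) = n^4 - n^3 - 50*n^2 - 48*n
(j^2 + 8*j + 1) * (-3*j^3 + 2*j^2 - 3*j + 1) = -3*j^5 - 22*j^4 + 10*j^3 - 21*j^2 + 5*j + 1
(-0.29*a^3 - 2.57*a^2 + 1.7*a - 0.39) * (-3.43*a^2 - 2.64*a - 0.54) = 0.9947*a^5 + 9.5807*a^4 + 1.1104*a^3 - 1.7625*a^2 + 0.1116*a + 0.2106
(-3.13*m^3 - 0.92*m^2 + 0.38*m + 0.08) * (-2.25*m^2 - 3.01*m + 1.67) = 7.0425*m^5 + 11.4913*m^4 - 3.3129*m^3 - 2.8602*m^2 + 0.3938*m + 0.1336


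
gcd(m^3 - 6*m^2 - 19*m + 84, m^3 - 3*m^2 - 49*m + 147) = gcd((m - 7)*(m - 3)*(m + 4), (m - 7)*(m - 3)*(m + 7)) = m^2 - 10*m + 21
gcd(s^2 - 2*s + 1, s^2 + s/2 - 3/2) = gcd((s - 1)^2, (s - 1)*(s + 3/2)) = s - 1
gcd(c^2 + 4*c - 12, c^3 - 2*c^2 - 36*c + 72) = c^2 + 4*c - 12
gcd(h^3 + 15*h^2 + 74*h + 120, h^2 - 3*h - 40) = h + 5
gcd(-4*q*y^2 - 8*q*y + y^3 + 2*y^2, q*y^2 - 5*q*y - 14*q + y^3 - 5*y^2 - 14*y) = y + 2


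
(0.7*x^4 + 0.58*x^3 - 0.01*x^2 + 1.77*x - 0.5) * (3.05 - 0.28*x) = -0.196*x^5 + 1.9726*x^4 + 1.7718*x^3 - 0.5261*x^2 + 5.5385*x - 1.525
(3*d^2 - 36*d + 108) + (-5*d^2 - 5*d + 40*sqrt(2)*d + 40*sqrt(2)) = -2*d^2 - 41*d + 40*sqrt(2)*d + 40*sqrt(2) + 108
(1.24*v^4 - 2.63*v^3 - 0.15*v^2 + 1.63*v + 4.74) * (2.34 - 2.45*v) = -3.038*v^5 + 9.3451*v^4 - 5.7867*v^3 - 4.3445*v^2 - 7.7988*v + 11.0916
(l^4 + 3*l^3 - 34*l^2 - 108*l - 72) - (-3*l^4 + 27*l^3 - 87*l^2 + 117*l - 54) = 4*l^4 - 24*l^3 + 53*l^2 - 225*l - 18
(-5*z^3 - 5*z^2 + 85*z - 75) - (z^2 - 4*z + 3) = -5*z^3 - 6*z^2 + 89*z - 78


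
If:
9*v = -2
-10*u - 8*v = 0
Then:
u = 8/45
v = -2/9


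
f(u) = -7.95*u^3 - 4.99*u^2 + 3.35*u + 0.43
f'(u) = -23.85*u^2 - 9.98*u + 3.35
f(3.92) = -541.99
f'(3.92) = -402.26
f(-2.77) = 121.83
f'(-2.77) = -152.00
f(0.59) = -0.96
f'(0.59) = -10.84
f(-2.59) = 96.40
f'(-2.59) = -130.79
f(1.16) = -14.81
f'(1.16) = -40.32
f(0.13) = 0.76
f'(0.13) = 1.65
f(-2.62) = 100.38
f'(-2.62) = -134.22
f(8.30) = -4861.23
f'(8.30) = -1722.51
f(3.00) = -249.08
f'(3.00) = -241.24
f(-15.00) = 25658.68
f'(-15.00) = -5213.20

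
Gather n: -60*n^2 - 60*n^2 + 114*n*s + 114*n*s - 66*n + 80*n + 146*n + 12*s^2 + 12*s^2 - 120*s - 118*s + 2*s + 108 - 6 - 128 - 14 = -120*n^2 + n*(228*s + 160) + 24*s^2 - 236*s - 40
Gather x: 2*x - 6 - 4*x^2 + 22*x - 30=-4*x^2 + 24*x - 36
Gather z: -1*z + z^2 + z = z^2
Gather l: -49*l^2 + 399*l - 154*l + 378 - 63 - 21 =-49*l^2 + 245*l + 294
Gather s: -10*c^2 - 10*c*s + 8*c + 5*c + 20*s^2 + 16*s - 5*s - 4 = -10*c^2 + 13*c + 20*s^2 + s*(11 - 10*c) - 4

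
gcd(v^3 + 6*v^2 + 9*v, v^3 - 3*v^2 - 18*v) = v^2 + 3*v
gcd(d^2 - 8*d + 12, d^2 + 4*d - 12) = d - 2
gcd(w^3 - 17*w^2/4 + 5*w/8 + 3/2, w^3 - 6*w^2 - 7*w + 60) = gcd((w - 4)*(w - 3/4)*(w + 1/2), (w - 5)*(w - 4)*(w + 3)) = w - 4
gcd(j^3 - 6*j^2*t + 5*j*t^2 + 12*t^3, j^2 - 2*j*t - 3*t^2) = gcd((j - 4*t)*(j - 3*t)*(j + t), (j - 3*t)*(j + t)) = -j^2 + 2*j*t + 3*t^2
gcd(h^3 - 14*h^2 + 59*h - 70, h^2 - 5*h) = h - 5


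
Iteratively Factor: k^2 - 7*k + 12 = (k - 3)*(k - 4)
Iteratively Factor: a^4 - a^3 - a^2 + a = (a - 1)*(a^3 - a) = (a - 1)*(a + 1)*(a^2 - a) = (a - 1)^2*(a + 1)*(a)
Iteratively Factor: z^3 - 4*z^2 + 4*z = (z - 2)*(z^2 - 2*z) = (z - 2)^2*(z)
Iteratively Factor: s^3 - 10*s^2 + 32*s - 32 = (s - 4)*(s^2 - 6*s + 8) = (s - 4)^2*(s - 2)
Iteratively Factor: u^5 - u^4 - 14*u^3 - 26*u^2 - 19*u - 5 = (u + 1)*(u^4 - 2*u^3 - 12*u^2 - 14*u - 5) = (u + 1)^2*(u^3 - 3*u^2 - 9*u - 5) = (u - 5)*(u + 1)^2*(u^2 + 2*u + 1) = (u - 5)*(u + 1)^3*(u + 1)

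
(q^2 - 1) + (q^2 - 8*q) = 2*q^2 - 8*q - 1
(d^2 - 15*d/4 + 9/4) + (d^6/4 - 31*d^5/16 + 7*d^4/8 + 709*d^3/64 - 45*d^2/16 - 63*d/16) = d^6/4 - 31*d^5/16 + 7*d^4/8 + 709*d^3/64 - 29*d^2/16 - 123*d/16 + 9/4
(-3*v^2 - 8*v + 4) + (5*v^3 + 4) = 5*v^3 - 3*v^2 - 8*v + 8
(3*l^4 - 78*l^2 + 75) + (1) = 3*l^4 - 78*l^2 + 76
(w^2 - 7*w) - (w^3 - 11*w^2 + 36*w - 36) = -w^3 + 12*w^2 - 43*w + 36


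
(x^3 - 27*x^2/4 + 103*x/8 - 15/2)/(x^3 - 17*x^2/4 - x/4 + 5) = (x - 3/2)/(x + 1)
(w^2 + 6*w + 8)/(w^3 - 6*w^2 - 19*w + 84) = (w + 2)/(w^2 - 10*w + 21)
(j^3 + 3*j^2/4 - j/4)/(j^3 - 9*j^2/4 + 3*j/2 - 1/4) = j*(j + 1)/(j^2 - 2*j + 1)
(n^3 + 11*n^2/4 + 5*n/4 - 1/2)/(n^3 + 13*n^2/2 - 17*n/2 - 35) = (4*n^2 + 3*n - 1)/(2*(2*n^2 + 9*n - 35))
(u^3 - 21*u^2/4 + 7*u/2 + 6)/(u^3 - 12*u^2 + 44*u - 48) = (u + 3/4)/(u - 6)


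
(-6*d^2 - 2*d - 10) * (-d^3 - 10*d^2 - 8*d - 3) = 6*d^5 + 62*d^4 + 78*d^3 + 134*d^2 + 86*d + 30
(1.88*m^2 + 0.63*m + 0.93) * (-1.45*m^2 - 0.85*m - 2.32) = -2.726*m^4 - 2.5115*m^3 - 6.2456*m^2 - 2.2521*m - 2.1576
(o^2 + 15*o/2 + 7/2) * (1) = o^2 + 15*o/2 + 7/2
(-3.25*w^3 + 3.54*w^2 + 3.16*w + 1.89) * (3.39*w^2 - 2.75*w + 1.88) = -11.0175*w^5 + 20.9381*w^4 - 5.1326*w^3 + 4.3723*w^2 + 0.743300000000001*w + 3.5532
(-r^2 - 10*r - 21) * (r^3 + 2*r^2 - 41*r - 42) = -r^5 - 12*r^4 + 410*r^2 + 1281*r + 882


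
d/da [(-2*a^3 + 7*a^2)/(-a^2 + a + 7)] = a*(-a*(2*a - 7)*(2*a - 1) + 2*(7 - 3*a)*(-a^2 + a + 7))/(-a^2 + a + 7)^2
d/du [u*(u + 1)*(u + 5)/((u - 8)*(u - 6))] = (u^4 - 28*u^3 + 55*u^2 + 576*u + 240)/(u^4 - 28*u^3 + 292*u^2 - 1344*u + 2304)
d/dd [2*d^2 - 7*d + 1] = 4*d - 7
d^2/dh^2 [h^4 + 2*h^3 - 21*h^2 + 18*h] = 12*h^2 + 12*h - 42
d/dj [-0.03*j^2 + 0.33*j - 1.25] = 0.33 - 0.06*j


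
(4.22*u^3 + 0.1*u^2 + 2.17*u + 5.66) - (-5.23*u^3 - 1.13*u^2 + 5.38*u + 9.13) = 9.45*u^3 + 1.23*u^2 - 3.21*u - 3.47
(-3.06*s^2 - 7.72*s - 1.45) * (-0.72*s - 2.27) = 2.2032*s^3 + 12.5046*s^2 + 18.5684*s + 3.2915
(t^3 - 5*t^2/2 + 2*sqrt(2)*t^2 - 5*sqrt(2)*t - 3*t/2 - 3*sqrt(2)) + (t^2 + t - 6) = t^3 - 3*t^2/2 + 2*sqrt(2)*t^2 - 5*sqrt(2)*t - t/2 - 6 - 3*sqrt(2)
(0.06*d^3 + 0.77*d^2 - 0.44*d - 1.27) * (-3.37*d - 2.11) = -0.2022*d^4 - 2.7215*d^3 - 0.1419*d^2 + 5.2083*d + 2.6797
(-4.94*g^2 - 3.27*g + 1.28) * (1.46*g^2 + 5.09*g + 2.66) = -7.2124*g^4 - 29.9188*g^3 - 27.9159*g^2 - 2.183*g + 3.4048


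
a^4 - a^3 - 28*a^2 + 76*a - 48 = (a - 4)*(a - 2)*(a - 1)*(a + 6)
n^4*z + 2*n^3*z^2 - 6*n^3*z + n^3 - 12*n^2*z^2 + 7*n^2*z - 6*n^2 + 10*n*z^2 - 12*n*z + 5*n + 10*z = (n - 5)*(n - 1)*(n + 2*z)*(n*z + 1)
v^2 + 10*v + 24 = (v + 4)*(v + 6)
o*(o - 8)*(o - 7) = o^3 - 15*o^2 + 56*o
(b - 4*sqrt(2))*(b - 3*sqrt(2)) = b^2 - 7*sqrt(2)*b + 24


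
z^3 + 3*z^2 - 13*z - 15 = (z - 3)*(z + 1)*(z + 5)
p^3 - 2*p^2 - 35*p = p*(p - 7)*(p + 5)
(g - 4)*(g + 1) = g^2 - 3*g - 4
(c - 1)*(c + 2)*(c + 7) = c^3 + 8*c^2 + 5*c - 14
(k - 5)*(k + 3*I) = k^2 - 5*k + 3*I*k - 15*I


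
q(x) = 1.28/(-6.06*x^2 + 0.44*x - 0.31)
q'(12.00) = 0.00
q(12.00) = -0.00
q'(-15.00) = -0.00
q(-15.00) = -0.00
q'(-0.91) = -0.45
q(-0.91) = -0.22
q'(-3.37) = -0.01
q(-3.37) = -0.02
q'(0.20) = 11.78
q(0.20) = -2.76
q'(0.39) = 4.88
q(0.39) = -1.21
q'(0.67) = 1.31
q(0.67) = -0.47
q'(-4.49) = -0.00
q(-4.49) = -0.01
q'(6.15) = 0.00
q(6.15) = -0.01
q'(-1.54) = -0.10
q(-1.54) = -0.08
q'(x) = 1.28*(12.12*x - 0.44)/(-6.06*x^2 + 0.44*x - 0.31)^2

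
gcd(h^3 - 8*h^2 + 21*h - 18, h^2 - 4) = h - 2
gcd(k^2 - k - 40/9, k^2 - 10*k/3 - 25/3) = k + 5/3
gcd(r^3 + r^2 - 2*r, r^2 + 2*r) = r^2 + 2*r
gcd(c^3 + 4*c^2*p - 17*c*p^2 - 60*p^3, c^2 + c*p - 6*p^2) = c + 3*p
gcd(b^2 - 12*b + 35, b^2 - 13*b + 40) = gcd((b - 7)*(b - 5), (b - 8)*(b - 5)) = b - 5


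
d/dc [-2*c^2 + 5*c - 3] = 5 - 4*c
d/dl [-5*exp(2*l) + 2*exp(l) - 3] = (2 - 10*exp(l))*exp(l)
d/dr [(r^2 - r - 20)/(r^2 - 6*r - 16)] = (-5*r^2 + 8*r - 104)/(r^4 - 12*r^3 + 4*r^2 + 192*r + 256)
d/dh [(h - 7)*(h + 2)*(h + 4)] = 3*h^2 - 2*h - 34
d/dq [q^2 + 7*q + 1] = 2*q + 7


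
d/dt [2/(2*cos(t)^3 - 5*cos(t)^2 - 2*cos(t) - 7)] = 4*(-sin(t) - 10*sin(2*t) + 3*sin(3*t))/(cos(t) + 5*cos(2*t) - cos(3*t) + 19)^2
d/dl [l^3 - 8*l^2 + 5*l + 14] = 3*l^2 - 16*l + 5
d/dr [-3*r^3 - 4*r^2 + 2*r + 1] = -9*r^2 - 8*r + 2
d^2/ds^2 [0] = 0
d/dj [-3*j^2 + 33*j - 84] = 33 - 6*j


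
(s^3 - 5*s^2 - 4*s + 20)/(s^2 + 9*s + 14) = (s^2 - 7*s + 10)/(s + 7)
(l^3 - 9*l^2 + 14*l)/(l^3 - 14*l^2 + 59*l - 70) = l/(l - 5)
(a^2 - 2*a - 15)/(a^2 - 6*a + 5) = (a + 3)/(a - 1)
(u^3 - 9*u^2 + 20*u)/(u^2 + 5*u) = (u^2 - 9*u + 20)/(u + 5)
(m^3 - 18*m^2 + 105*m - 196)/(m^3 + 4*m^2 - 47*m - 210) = (m^2 - 11*m + 28)/(m^2 + 11*m + 30)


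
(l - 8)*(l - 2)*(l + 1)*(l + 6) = l^4 - 3*l^3 - 48*l^2 + 52*l + 96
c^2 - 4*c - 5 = (c - 5)*(c + 1)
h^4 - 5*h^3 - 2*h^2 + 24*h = h*(h - 4)*(h - 3)*(h + 2)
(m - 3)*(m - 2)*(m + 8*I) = m^3 - 5*m^2 + 8*I*m^2 + 6*m - 40*I*m + 48*I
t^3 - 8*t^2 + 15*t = t*(t - 5)*(t - 3)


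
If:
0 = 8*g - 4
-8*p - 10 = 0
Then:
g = 1/2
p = -5/4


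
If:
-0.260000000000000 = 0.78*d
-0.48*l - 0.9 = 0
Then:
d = -0.33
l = -1.88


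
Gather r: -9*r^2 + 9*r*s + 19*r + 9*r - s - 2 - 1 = -9*r^2 + r*(9*s + 28) - s - 3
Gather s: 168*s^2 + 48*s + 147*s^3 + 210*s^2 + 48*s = 147*s^3 + 378*s^2 + 96*s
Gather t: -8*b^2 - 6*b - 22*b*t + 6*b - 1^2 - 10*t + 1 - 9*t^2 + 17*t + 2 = -8*b^2 - 9*t^2 + t*(7 - 22*b) + 2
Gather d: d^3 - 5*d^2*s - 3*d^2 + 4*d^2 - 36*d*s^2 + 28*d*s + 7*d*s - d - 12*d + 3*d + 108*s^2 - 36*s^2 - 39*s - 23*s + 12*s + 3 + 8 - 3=d^3 + d^2*(1 - 5*s) + d*(-36*s^2 + 35*s - 10) + 72*s^2 - 50*s + 8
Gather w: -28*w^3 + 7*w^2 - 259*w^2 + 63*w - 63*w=-28*w^3 - 252*w^2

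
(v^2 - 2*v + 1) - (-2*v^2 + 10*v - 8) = 3*v^2 - 12*v + 9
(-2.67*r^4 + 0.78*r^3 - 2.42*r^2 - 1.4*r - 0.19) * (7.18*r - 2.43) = -19.1706*r^5 + 12.0885*r^4 - 19.271*r^3 - 4.1714*r^2 + 2.0378*r + 0.4617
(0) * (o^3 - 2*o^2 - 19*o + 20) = 0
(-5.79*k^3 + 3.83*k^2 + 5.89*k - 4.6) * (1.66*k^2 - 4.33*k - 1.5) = -9.6114*k^5 + 31.4285*k^4 + 1.8785*k^3 - 38.8847*k^2 + 11.083*k + 6.9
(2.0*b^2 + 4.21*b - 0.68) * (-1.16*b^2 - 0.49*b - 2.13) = -2.32*b^4 - 5.8636*b^3 - 5.5341*b^2 - 8.6341*b + 1.4484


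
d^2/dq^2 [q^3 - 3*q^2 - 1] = 6*q - 6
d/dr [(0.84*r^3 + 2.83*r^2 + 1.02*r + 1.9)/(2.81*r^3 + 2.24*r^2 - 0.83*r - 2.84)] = (-6.0707*r^4 - 7.1268*r^3 - 27.8075*r^2 - 24.5864*r - 1.3198)/(7.8961*r^6 + 12.5888*r^5 + 0.353000000000001*r^4 - 19.6792*r^3 - 12.0343*r^2 + 4.7144*r + 8.0656)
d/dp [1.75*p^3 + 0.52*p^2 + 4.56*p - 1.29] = 5.25*p^2 + 1.04*p + 4.56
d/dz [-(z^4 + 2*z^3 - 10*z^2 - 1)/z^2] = -2*z - 2 - 2/z^3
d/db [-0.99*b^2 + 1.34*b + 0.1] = 1.34 - 1.98*b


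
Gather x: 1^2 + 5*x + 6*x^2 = 6*x^2 + 5*x + 1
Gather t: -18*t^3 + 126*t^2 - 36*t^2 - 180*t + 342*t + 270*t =-18*t^3 + 90*t^2 + 432*t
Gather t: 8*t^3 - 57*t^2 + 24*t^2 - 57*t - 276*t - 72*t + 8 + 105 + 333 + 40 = 8*t^3 - 33*t^2 - 405*t + 486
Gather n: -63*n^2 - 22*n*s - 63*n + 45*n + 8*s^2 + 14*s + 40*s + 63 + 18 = -63*n^2 + n*(-22*s - 18) + 8*s^2 + 54*s + 81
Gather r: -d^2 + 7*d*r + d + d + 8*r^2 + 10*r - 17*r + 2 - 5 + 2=-d^2 + 2*d + 8*r^2 + r*(7*d - 7) - 1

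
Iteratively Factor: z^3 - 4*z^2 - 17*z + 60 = (z - 5)*(z^2 + z - 12) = (z - 5)*(z - 3)*(z + 4)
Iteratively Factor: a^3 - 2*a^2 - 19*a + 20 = (a + 4)*(a^2 - 6*a + 5) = (a - 5)*(a + 4)*(a - 1)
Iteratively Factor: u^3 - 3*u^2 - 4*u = (u - 4)*(u^2 + u) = (u - 4)*(u + 1)*(u)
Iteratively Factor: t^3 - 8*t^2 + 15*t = (t)*(t^2 - 8*t + 15) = t*(t - 5)*(t - 3)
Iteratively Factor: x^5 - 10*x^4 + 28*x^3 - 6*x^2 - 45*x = (x)*(x^4 - 10*x^3 + 28*x^2 - 6*x - 45) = x*(x - 3)*(x^3 - 7*x^2 + 7*x + 15) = x*(x - 5)*(x - 3)*(x^2 - 2*x - 3) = x*(x - 5)*(x - 3)*(x + 1)*(x - 3)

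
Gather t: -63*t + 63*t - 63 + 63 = 0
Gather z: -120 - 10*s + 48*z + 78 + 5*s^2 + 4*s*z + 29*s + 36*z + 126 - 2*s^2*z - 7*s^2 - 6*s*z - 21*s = -2*s^2 - 2*s + z*(-2*s^2 - 2*s + 84) + 84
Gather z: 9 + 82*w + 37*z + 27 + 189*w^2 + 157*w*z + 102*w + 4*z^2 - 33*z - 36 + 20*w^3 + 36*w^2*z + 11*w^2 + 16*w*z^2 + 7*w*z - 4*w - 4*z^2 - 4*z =20*w^3 + 200*w^2 + 16*w*z^2 + 180*w + z*(36*w^2 + 164*w)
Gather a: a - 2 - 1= a - 3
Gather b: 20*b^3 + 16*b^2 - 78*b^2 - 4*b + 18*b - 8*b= 20*b^3 - 62*b^2 + 6*b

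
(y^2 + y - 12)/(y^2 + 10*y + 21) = (y^2 + y - 12)/(y^2 + 10*y + 21)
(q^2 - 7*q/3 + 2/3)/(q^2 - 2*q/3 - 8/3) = (3*q - 1)/(3*q + 4)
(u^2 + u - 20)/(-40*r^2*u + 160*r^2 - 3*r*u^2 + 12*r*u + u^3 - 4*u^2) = (-u - 5)/(40*r^2 + 3*r*u - u^2)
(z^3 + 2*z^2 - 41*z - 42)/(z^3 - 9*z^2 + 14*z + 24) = (z + 7)/(z - 4)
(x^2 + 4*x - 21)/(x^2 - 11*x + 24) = (x + 7)/(x - 8)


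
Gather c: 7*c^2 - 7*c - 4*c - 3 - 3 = 7*c^2 - 11*c - 6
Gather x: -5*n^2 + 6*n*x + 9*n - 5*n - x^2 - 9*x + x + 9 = -5*n^2 + 4*n - x^2 + x*(6*n - 8) + 9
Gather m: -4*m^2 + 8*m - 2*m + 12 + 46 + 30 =-4*m^2 + 6*m + 88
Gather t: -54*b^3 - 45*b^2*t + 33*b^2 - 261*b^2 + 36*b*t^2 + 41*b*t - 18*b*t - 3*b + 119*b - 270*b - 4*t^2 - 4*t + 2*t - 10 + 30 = -54*b^3 - 228*b^2 - 154*b + t^2*(36*b - 4) + t*(-45*b^2 + 23*b - 2) + 20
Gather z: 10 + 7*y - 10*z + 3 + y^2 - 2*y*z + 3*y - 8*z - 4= y^2 + 10*y + z*(-2*y - 18) + 9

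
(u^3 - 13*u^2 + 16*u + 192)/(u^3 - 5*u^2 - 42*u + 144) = (u^2 - 5*u - 24)/(u^2 + 3*u - 18)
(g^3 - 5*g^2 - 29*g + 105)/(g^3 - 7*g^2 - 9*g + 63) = (g + 5)/(g + 3)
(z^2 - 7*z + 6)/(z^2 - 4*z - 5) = (-z^2 + 7*z - 6)/(-z^2 + 4*z + 5)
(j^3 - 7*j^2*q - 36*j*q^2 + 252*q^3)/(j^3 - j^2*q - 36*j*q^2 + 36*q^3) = (-j + 7*q)/(-j + q)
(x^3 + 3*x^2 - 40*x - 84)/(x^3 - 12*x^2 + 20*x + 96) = (x + 7)/(x - 8)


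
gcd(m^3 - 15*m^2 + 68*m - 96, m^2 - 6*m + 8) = m - 4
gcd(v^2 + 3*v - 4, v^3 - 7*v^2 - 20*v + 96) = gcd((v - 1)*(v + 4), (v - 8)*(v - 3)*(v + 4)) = v + 4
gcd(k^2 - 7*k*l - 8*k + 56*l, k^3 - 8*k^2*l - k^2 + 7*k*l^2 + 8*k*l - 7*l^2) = k - 7*l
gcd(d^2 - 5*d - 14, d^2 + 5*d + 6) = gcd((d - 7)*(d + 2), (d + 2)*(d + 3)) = d + 2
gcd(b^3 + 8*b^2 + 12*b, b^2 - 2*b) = b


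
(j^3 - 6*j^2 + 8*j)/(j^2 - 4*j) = j - 2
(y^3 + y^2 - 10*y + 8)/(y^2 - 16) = (y^2 - 3*y + 2)/(y - 4)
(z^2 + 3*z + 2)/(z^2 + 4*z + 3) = (z + 2)/(z + 3)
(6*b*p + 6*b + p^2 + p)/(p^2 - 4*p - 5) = (6*b + p)/(p - 5)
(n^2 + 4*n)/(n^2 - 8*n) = (n + 4)/(n - 8)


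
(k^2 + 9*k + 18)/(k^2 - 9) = (k + 6)/(k - 3)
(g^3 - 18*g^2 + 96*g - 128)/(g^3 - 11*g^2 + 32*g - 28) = (g^2 - 16*g + 64)/(g^2 - 9*g + 14)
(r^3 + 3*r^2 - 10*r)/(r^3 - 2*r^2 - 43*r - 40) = r*(r - 2)/(r^2 - 7*r - 8)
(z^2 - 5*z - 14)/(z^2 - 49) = (z + 2)/(z + 7)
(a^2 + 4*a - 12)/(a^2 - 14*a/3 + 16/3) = 3*(a + 6)/(3*a - 8)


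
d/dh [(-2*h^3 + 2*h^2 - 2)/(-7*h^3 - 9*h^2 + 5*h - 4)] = 2*(16*h^4 - 10*h^3 - 4*h^2 - 26*h + 5)/(49*h^6 + 126*h^5 + 11*h^4 - 34*h^3 + 97*h^2 - 40*h + 16)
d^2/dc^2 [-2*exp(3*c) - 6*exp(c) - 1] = (-18*exp(2*c) - 6)*exp(c)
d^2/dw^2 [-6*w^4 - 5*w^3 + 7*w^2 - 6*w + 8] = -72*w^2 - 30*w + 14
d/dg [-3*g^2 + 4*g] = 4 - 6*g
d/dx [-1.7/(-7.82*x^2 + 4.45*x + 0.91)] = (7.565 - 26.588*x)/(-7.82*x^2 + 4.45*x + 0.91)^2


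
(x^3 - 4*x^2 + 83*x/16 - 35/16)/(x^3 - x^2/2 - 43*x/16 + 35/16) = (4*x - 7)/(4*x + 7)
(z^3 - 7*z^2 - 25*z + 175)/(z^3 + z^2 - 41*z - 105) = (z - 5)/(z + 3)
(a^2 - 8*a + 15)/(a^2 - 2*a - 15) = (a - 3)/(a + 3)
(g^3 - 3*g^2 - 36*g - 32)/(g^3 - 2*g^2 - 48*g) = (g^2 + 5*g + 4)/(g*(g + 6))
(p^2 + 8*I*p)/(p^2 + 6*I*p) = (p + 8*I)/(p + 6*I)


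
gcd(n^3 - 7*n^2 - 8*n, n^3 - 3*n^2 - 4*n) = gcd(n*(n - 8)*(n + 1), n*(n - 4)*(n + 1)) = n^2 + n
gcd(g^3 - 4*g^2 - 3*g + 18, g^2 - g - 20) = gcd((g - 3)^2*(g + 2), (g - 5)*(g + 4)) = 1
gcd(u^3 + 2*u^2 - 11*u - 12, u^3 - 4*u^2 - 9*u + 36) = u - 3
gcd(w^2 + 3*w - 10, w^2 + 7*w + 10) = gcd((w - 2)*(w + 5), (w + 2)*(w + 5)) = w + 5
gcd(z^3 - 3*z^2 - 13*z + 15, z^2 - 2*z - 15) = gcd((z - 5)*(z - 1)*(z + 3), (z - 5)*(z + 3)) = z^2 - 2*z - 15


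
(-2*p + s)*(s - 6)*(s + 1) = -2*p*s^2 + 10*p*s + 12*p + s^3 - 5*s^2 - 6*s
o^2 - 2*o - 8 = (o - 4)*(o + 2)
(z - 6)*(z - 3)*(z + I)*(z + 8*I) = z^4 - 9*z^3 + 9*I*z^3 + 10*z^2 - 81*I*z^2 + 72*z + 162*I*z - 144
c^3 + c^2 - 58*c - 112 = (c - 8)*(c + 2)*(c + 7)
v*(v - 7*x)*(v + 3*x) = v^3 - 4*v^2*x - 21*v*x^2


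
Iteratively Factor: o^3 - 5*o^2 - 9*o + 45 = (o - 3)*(o^2 - 2*o - 15) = (o - 5)*(o - 3)*(o + 3)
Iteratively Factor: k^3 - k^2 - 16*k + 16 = (k - 1)*(k^2 - 16) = (k - 4)*(k - 1)*(k + 4)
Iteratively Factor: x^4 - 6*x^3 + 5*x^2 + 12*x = (x - 3)*(x^3 - 3*x^2 - 4*x) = (x - 4)*(x - 3)*(x^2 + x) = (x - 4)*(x - 3)*(x + 1)*(x)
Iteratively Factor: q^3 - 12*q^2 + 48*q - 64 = (q - 4)*(q^2 - 8*q + 16) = (q - 4)^2*(q - 4)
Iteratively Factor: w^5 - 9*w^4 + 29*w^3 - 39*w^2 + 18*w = (w - 1)*(w^4 - 8*w^3 + 21*w^2 - 18*w) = (w - 2)*(w - 1)*(w^3 - 6*w^2 + 9*w) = (w - 3)*(w - 2)*(w - 1)*(w^2 - 3*w) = w*(w - 3)*(w - 2)*(w - 1)*(w - 3)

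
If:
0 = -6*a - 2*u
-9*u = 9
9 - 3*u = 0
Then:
No Solution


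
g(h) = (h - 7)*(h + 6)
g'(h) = 2*h - 1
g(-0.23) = -41.72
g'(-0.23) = -1.46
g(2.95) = -36.25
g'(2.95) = 4.90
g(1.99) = -40.03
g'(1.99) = 2.98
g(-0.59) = -41.06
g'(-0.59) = -2.18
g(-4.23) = -19.88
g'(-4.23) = -9.46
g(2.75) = -37.19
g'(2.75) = 4.50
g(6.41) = -7.32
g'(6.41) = 11.82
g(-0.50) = -41.25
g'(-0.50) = -2.00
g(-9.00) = 48.00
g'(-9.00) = -19.00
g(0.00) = -42.00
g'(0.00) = -1.00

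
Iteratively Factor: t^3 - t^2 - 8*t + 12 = (t + 3)*(t^2 - 4*t + 4) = (t - 2)*(t + 3)*(t - 2)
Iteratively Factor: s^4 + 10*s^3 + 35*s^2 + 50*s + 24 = (s + 1)*(s^3 + 9*s^2 + 26*s + 24) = (s + 1)*(s + 4)*(s^2 + 5*s + 6) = (s + 1)*(s + 2)*(s + 4)*(s + 3)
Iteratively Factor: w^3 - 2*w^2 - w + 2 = (w + 1)*(w^2 - 3*w + 2) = (w - 1)*(w + 1)*(w - 2)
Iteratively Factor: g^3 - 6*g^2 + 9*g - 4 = (g - 1)*(g^2 - 5*g + 4) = (g - 1)^2*(g - 4)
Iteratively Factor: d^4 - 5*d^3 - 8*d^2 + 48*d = (d - 4)*(d^3 - d^2 - 12*d) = (d - 4)^2*(d^2 + 3*d) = (d - 4)^2*(d + 3)*(d)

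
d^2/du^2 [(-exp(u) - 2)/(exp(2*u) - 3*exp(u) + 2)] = (-exp(4*u) - 11*exp(3*u) + 30*exp(2*u) - 8*exp(u) - 16)*exp(u)/(exp(6*u) - 9*exp(5*u) + 33*exp(4*u) - 63*exp(3*u) + 66*exp(2*u) - 36*exp(u) + 8)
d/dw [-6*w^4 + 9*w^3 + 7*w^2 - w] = -24*w^3 + 27*w^2 + 14*w - 1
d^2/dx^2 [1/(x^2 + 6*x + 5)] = 2*(-x^2 - 6*x + 4*(x + 3)^2 - 5)/(x^2 + 6*x + 5)^3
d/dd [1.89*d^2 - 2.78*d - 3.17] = 3.78*d - 2.78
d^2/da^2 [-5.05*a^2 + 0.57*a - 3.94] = -10.1000000000000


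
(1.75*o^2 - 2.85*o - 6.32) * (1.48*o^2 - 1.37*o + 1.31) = 2.59*o^4 - 6.6155*o^3 - 3.1566*o^2 + 4.9249*o - 8.2792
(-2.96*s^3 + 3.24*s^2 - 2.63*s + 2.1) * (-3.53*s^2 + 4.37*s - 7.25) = 10.4488*s^5 - 24.3724*s^4 + 44.9027*s^3 - 42.3961*s^2 + 28.2445*s - 15.225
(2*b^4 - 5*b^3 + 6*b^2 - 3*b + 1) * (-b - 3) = -2*b^5 - b^4 + 9*b^3 - 15*b^2 + 8*b - 3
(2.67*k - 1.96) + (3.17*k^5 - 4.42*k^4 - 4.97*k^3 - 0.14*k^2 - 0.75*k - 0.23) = 3.17*k^5 - 4.42*k^4 - 4.97*k^3 - 0.14*k^2 + 1.92*k - 2.19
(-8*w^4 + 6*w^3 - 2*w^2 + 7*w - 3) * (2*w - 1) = -16*w^5 + 20*w^4 - 10*w^3 + 16*w^2 - 13*w + 3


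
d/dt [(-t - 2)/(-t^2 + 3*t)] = (-t^2 - 4*t + 6)/(t^2*(t^2 - 6*t + 9))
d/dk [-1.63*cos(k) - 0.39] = 1.63*sin(k)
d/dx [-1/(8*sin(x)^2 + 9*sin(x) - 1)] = (16*sin(x) + 9)*cos(x)/(8*sin(x)^2 + 9*sin(x) - 1)^2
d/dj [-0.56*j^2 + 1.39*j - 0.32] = 1.39 - 1.12*j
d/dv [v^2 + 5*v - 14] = 2*v + 5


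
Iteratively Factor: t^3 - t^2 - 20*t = (t)*(t^2 - t - 20) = t*(t - 5)*(t + 4)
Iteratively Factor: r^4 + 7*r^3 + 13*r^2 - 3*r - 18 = (r + 2)*(r^3 + 5*r^2 + 3*r - 9) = (r + 2)*(r + 3)*(r^2 + 2*r - 3) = (r - 1)*(r + 2)*(r + 3)*(r + 3)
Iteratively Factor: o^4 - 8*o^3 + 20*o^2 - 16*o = (o - 2)*(o^3 - 6*o^2 + 8*o) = (o - 2)^2*(o^2 - 4*o) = (o - 4)*(o - 2)^2*(o)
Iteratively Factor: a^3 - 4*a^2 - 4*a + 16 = (a - 2)*(a^2 - 2*a - 8) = (a - 4)*(a - 2)*(a + 2)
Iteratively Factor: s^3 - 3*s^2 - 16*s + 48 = (s - 3)*(s^2 - 16) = (s - 4)*(s - 3)*(s + 4)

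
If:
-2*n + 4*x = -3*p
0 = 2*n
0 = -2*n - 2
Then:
No Solution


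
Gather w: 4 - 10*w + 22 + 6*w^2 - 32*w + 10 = 6*w^2 - 42*w + 36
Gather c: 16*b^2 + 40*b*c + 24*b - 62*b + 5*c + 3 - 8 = 16*b^2 - 38*b + c*(40*b + 5) - 5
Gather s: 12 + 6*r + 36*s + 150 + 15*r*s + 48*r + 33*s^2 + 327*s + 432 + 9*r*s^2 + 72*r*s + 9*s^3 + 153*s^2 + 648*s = 54*r + 9*s^3 + s^2*(9*r + 186) + s*(87*r + 1011) + 594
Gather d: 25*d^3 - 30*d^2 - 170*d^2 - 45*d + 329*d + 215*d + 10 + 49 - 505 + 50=25*d^3 - 200*d^2 + 499*d - 396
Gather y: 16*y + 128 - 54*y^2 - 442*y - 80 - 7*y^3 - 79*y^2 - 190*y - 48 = -7*y^3 - 133*y^2 - 616*y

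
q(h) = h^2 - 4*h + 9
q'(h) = 2*h - 4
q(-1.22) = 15.37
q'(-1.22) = -6.44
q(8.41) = 46.09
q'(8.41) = 12.82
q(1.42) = 5.34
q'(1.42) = -1.16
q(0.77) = 6.51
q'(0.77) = -2.46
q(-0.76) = 12.62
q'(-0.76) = -5.52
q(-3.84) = 39.11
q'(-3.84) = -11.68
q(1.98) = 5.00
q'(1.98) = -0.04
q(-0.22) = 9.93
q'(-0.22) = -4.44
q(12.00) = 105.00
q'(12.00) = 20.00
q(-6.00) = 69.00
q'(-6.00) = -16.00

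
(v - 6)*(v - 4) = v^2 - 10*v + 24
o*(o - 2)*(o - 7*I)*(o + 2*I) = o^4 - 2*o^3 - 5*I*o^3 + 14*o^2 + 10*I*o^2 - 28*o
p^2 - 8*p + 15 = (p - 5)*(p - 3)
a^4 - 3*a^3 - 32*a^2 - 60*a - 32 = (a - 8)*(a + 1)*(a + 2)^2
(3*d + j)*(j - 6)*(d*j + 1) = 3*d^2*j^2 - 18*d^2*j + d*j^3 - 6*d*j^2 + 3*d*j - 18*d + j^2 - 6*j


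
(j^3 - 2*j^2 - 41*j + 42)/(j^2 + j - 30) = (j^2 - 8*j + 7)/(j - 5)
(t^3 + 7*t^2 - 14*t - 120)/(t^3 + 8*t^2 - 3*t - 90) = (t - 4)/(t - 3)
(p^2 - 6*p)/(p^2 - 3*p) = (p - 6)/(p - 3)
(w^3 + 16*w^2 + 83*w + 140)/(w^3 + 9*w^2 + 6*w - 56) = (w + 5)/(w - 2)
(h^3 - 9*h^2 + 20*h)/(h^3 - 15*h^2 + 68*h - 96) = h*(h - 5)/(h^2 - 11*h + 24)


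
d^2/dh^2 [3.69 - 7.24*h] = 0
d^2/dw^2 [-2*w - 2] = 0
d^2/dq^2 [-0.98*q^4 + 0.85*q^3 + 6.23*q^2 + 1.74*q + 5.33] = -11.76*q^2 + 5.1*q + 12.46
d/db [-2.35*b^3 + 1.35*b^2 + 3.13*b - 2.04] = -7.05*b^2 + 2.7*b + 3.13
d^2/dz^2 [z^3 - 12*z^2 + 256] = 6*z - 24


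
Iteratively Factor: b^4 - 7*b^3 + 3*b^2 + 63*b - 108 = (b - 4)*(b^3 - 3*b^2 - 9*b + 27) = (b - 4)*(b - 3)*(b^2 - 9) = (b - 4)*(b - 3)^2*(b + 3)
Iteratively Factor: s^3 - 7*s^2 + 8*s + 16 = (s - 4)*(s^2 - 3*s - 4) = (s - 4)^2*(s + 1)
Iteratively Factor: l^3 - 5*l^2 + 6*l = (l - 3)*(l^2 - 2*l) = l*(l - 3)*(l - 2)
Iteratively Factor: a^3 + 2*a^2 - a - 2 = (a + 1)*(a^2 + a - 2) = (a + 1)*(a + 2)*(a - 1)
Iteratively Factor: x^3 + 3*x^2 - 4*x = (x - 1)*(x^2 + 4*x) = (x - 1)*(x + 4)*(x)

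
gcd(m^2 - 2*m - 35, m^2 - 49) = m - 7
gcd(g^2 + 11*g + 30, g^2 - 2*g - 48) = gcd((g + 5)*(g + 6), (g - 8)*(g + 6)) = g + 6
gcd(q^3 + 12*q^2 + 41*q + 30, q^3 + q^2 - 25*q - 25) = q^2 + 6*q + 5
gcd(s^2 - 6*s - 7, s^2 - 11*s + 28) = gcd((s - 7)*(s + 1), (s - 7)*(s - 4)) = s - 7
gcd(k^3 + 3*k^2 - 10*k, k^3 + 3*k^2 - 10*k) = k^3 + 3*k^2 - 10*k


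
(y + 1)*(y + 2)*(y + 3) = y^3 + 6*y^2 + 11*y + 6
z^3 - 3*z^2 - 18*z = z*(z - 6)*(z + 3)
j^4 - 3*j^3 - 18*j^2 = j^2*(j - 6)*(j + 3)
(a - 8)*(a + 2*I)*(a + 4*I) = a^3 - 8*a^2 + 6*I*a^2 - 8*a - 48*I*a + 64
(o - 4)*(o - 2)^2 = o^3 - 8*o^2 + 20*o - 16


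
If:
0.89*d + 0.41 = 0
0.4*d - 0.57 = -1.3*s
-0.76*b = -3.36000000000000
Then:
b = 4.42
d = -0.46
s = 0.58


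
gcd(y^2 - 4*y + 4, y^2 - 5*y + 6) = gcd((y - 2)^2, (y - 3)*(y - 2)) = y - 2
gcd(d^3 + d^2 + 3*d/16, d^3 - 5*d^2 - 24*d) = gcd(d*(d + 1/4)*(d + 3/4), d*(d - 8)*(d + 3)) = d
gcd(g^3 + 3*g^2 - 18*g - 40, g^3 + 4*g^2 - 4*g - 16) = g + 2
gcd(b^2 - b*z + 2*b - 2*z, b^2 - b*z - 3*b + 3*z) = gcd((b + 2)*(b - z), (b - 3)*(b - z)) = -b + z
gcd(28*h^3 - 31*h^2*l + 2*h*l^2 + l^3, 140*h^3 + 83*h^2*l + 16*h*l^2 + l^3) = 7*h + l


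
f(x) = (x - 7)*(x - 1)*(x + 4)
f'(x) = (x - 7)*(x - 1) + (x - 7)*(x + 4) + (x - 1)*(x + 4) = 3*x^2 - 8*x - 25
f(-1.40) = 52.42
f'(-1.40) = -7.92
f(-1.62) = 53.75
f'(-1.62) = -4.17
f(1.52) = -15.73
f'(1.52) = -30.23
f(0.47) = 15.47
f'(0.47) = -28.10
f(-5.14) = -84.98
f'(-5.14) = 95.38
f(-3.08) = 37.84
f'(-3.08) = 28.10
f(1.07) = -2.10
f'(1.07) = -30.13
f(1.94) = -28.25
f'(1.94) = -29.23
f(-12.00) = -1976.00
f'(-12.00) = 503.00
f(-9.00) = -800.00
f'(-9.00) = 290.00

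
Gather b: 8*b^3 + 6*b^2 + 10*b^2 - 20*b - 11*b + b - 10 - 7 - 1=8*b^3 + 16*b^2 - 30*b - 18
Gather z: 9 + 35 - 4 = 40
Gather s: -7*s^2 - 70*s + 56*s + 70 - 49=-7*s^2 - 14*s + 21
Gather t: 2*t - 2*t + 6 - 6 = 0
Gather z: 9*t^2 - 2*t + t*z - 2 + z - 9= 9*t^2 - 2*t + z*(t + 1) - 11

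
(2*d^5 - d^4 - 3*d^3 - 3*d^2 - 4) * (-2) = -4*d^5 + 2*d^4 + 6*d^3 + 6*d^2 + 8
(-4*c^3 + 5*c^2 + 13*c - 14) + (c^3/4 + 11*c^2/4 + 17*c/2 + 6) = -15*c^3/4 + 31*c^2/4 + 43*c/2 - 8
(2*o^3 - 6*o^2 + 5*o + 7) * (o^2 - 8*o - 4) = 2*o^5 - 22*o^4 + 45*o^3 - 9*o^2 - 76*o - 28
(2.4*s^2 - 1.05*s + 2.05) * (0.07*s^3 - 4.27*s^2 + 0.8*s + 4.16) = 0.168*s^5 - 10.3215*s^4 + 6.547*s^3 + 0.390500000000001*s^2 - 2.728*s + 8.528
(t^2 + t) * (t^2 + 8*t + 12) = t^4 + 9*t^3 + 20*t^2 + 12*t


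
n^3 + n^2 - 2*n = n*(n - 1)*(n + 2)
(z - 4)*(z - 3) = z^2 - 7*z + 12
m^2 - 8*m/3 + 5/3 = (m - 5/3)*(m - 1)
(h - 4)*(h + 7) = h^2 + 3*h - 28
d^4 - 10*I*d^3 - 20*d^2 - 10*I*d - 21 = (d - 7*I)*(d - 3*I)*(d - I)*(d + I)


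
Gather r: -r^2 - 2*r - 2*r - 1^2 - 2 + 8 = -r^2 - 4*r + 5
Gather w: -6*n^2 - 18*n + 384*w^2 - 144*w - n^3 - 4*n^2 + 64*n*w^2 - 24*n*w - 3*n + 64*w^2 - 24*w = -n^3 - 10*n^2 - 21*n + w^2*(64*n + 448) + w*(-24*n - 168)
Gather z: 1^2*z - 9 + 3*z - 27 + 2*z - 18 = 6*z - 54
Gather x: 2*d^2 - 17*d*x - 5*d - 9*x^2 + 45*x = 2*d^2 - 5*d - 9*x^2 + x*(45 - 17*d)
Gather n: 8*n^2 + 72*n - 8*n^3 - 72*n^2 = -8*n^3 - 64*n^2 + 72*n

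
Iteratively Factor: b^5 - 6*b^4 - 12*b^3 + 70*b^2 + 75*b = (b - 5)*(b^4 - b^3 - 17*b^2 - 15*b) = (b - 5)^2*(b^3 + 4*b^2 + 3*b) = (b - 5)^2*(b + 1)*(b^2 + 3*b) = b*(b - 5)^2*(b + 1)*(b + 3)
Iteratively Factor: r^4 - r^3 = (r)*(r^3 - r^2) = r*(r - 1)*(r^2) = r^2*(r - 1)*(r)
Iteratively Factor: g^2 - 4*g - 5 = (g - 5)*(g + 1)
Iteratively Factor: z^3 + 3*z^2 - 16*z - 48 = (z + 4)*(z^2 - z - 12) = (z + 3)*(z + 4)*(z - 4)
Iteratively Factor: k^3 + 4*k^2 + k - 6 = (k + 3)*(k^2 + k - 2) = (k - 1)*(k + 3)*(k + 2)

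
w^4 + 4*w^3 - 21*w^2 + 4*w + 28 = (w - 2)^2*(w + 1)*(w + 7)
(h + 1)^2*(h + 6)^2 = h^4 + 14*h^3 + 61*h^2 + 84*h + 36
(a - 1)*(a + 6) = a^2 + 5*a - 6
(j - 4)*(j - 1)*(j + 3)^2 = j^4 + j^3 - 17*j^2 - 21*j + 36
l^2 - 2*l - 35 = (l - 7)*(l + 5)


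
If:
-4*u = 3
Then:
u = -3/4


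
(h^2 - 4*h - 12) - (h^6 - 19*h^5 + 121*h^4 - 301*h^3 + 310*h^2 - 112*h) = -h^6 + 19*h^5 - 121*h^4 + 301*h^3 - 309*h^2 + 108*h - 12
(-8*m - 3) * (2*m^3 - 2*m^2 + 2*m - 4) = -16*m^4 + 10*m^3 - 10*m^2 + 26*m + 12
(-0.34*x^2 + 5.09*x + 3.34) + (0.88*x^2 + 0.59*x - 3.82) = 0.54*x^2 + 5.68*x - 0.48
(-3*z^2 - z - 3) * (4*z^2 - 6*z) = -12*z^4 + 14*z^3 - 6*z^2 + 18*z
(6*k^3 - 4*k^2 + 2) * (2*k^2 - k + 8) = 12*k^5 - 14*k^4 + 52*k^3 - 28*k^2 - 2*k + 16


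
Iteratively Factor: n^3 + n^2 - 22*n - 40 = (n - 5)*(n^2 + 6*n + 8) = (n - 5)*(n + 4)*(n + 2)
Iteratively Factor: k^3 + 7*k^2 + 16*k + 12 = (k + 3)*(k^2 + 4*k + 4) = (k + 2)*(k + 3)*(k + 2)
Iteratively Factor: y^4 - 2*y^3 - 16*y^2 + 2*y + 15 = (y - 5)*(y^3 + 3*y^2 - y - 3) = (y - 5)*(y - 1)*(y^2 + 4*y + 3) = (y - 5)*(y - 1)*(y + 3)*(y + 1)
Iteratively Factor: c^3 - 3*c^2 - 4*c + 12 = (c + 2)*(c^2 - 5*c + 6) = (c - 3)*(c + 2)*(c - 2)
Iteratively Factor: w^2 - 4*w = (w - 4)*(w)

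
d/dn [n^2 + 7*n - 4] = 2*n + 7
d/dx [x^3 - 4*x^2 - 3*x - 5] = 3*x^2 - 8*x - 3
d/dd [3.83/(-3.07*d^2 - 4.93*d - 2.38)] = (23.5162*d + 18.8819)/(3.07*d^2 + 4.93*d + 2.38)^2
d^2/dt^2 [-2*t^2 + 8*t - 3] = -4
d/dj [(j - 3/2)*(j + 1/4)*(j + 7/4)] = 3*j^2 + j - 41/16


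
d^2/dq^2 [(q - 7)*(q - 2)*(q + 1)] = 6*q - 16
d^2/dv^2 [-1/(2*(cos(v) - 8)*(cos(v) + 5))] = (4*sin(v)^4 - 171*sin(v)^2 - 435*cos(v)/4 - 9*cos(3*v)/4 + 69)/(2*(cos(v) - 8)^3*(cos(v) + 5)^3)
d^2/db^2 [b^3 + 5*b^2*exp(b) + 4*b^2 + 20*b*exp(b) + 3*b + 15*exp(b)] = 5*b^2*exp(b) + 40*b*exp(b) + 6*b + 65*exp(b) + 8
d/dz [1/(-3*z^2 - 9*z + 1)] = 3*(2*z + 3)/(3*z^2 + 9*z - 1)^2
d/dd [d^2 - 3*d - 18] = 2*d - 3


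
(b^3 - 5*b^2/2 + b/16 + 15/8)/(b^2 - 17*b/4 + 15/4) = (4*b^2 - 5*b - 6)/(4*(b - 3))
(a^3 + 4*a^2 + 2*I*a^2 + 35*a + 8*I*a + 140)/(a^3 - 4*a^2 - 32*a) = (a^2 + 2*I*a + 35)/(a*(a - 8))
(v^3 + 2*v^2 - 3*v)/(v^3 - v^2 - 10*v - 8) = v*(-v^2 - 2*v + 3)/(-v^3 + v^2 + 10*v + 8)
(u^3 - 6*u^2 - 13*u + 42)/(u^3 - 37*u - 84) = (u - 2)/(u + 4)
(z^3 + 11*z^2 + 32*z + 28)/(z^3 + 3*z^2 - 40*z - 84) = (z + 2)/(z - 6)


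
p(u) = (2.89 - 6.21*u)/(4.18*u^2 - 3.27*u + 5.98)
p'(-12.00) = 0.01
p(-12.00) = 0.12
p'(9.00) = 0.02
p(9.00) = -0.17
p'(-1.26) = 0.16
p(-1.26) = 0.64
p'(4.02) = 0.08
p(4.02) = -0.37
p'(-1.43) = 0.16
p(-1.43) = 0.61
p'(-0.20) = -0.47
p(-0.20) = 0.61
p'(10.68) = 0.01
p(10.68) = -0.14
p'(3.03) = 0.12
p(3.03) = -0.46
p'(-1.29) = 0.16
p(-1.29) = 0.64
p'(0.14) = -0.97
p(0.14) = 0.36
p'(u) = (2.89 - 6.21*u)*(3.27 - 8.36*u)/(4.18*u^2 - 3.27*u + 5.98)^2 - 6.21/(4.18*u^2 - 3.27*u + 5.98) = (25.9578*u^2 - 24.1604*u - 27.6855)/(17.4724*u^4 - 27.3372*u^3 + 60.6857*u^2 - 39.1092*u + 35.7604)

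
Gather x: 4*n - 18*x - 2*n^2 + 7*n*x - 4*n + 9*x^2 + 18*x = -2*n^2 + 7*n*x + 9*x^2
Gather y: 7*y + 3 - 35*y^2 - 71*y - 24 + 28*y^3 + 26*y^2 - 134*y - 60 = 28*y^3 - 9*y^2 - 198*y - 81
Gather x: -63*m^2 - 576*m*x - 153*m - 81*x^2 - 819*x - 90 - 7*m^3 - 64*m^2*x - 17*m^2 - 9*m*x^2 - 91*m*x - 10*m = -7*m^3 - 80*m^2 - 163*m + x^2*(-9*m - 81) + x*(-64*m^2 - 667*m - 819) - 90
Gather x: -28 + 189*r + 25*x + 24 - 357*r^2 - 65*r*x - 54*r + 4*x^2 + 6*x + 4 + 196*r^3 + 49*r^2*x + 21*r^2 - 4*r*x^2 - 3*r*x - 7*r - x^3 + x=196*r^3 - 336*r^2 + 128*r - x^3 + x^2*(4 - 4*r) + x*(49*r^2 - 68*r + 32)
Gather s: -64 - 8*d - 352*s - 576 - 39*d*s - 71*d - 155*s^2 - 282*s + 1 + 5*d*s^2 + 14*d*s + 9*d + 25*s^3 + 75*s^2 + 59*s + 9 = -70*d + 25*s^3 + s^2*(5*d - 80) + s*(-25*d - 575) - 630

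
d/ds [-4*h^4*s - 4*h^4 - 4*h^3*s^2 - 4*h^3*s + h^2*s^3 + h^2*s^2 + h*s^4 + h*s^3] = h*(-4*h^3 - 8*h^2*s - 4*h^2 + 3*h*s^2 + 2*h*s + 4*s^3 + 3*s^2)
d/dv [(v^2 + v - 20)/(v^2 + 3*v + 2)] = 2*(v^2 + 22*v + 31)/(v^4 + 6*v^3 + 13*v^2 + 12*v + 4)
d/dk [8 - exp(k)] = -exp(k)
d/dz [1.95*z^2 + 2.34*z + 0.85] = 3.9*z + 2.34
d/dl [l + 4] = 1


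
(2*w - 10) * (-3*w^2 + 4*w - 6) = -6*w^3 + 38*w^2 - 52*w + 60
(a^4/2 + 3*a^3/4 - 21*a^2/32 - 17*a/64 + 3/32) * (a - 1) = a^5/2 + a^4/4 - 45*a^3/32 + 25*a^2/64 + 23*a/64 - 3/32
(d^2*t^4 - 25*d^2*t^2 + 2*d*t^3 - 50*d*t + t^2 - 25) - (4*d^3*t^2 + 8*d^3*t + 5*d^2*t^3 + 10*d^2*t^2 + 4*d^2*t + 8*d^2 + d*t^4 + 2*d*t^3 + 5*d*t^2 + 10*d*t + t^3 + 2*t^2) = -4*d^3*t^2 - 8*d^3*t + d^2*t^4 - 5*d^2*t^3 - 35*d^2*t^2 - 4*d^2*t - 8*d^2 - d*t^4 - 5*d*t^2 - 60*d*t - t^3 - t^2 - 25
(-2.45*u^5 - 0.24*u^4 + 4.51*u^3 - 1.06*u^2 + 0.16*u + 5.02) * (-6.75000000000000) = 16.5375*u^5 + 1.62*u^4 - 30.4425*u^3 + 7.155*u^2 - 1.08*u - 33.885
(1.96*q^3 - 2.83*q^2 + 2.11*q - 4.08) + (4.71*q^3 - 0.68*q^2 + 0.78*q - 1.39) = 6.67*q^3 - 3.51*q^2 + 2.89*q - 5.47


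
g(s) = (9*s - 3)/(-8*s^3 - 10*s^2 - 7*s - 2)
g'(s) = (9*s - 3)*(24*s^2 + 20*s + 7)/(-8*s^3 - 10*s^2 - 7*s - 2)^2 + 9/(-8*s^3 - 10*s^2 - 7*s - 2) = 3*(48*s^3 + 6*s^2 - 20*s - 13)/(64*s^6 + 160*s^5 + 212*s^4 + 172*s^3 + 89*s^2 + 28*s + 4)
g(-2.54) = -0.31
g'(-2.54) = -0.31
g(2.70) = -0.08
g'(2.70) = 0.04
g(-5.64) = -0.05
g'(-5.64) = -0.02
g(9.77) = -0.01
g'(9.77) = 0.00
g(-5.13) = -0.06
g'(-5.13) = -0.03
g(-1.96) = -0.62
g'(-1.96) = -0.83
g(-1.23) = -2.21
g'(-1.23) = -5.08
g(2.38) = -0.10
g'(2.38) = 0.06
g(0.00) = 1.50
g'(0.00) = -9.75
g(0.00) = 1.50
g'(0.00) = -9.75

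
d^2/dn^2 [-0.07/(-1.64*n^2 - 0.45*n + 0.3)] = (-0.376544*n^2 - 0.10332*n + 0.07*(3.28*n + 0.45)*(6.56*n + 0.9) + 0.06888)/(1.64*n^2 + 0.45*n - 0.3)^3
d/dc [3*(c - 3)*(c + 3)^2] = 9*(c - 1)*(c + 3)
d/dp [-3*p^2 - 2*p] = -6*p - 2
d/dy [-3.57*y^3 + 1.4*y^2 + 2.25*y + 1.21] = -10.71*y^2 + 2.8*y + 2.25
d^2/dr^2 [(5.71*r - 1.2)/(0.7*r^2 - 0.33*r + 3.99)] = ((5.4486 - 23.982*r)*(0.7*r^2 - 0.33*r + 3.99) + (1.4*r - 0.33)*(2.8*r - 0.66)*(5.71*r - 1.2))/(0.7*r^2 - 0.33*r + 3.99)^3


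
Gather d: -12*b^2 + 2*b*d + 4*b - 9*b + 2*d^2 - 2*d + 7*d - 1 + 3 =-12*b^2 - 5*b + 2*d^2 + d*(2*b + 5) + 2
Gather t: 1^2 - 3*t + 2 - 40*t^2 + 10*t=-40*t^2 + 7*t + 3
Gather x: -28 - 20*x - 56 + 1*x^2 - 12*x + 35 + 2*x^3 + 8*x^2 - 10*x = 2*x^3 + 9*x^2 - 42*x - 49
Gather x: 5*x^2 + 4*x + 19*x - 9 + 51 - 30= 5*x^2 + 23*x + 12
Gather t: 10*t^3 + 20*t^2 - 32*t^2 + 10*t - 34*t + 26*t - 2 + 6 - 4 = 10*t^3 - 12*t^2 + 2*t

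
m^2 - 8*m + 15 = (m - 5)*(m - 3)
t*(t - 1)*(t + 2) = t^3 + t^2 - 2*t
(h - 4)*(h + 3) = h^2 - h - 12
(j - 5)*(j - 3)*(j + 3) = j^3 - 5*j^2 - 9*j + 45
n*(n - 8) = n^2 - 8*n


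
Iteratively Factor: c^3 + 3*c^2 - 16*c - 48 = (c + 3)*(c^2 - 16) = (c - 4)*(c + 3)*(c + 4)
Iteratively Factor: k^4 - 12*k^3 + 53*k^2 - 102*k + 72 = (k - 4)*(k^3 - 8*k^2 + 21*k - 18) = (k - 4)*(k - 2)*(k^2 - 6*k + 9) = (k - 4)*(k - 3)*(k - 2)*(k - 3)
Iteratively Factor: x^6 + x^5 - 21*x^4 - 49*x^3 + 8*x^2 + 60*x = (x)*(x^5 + x^4 - 21*x^3 - 49*x^2 + 8*x + 60) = x*(x + 2)*(x^4 - x^3 - 19*x^2 - 11*x + 30) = x*(x - 5)*(x + 2)*(x^3 + 4*x^2 + x - 6) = x*(x - 5)*(x + 2)*(x + 3)*(x^2 + x - 2) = x*(x - 5)*(x + 2)^2*(x + 3)*(x - 1)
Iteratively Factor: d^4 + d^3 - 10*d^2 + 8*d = (d - 1)*(d^3 + 2*d^2 - 8*d) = (d - 2)*(d - 1)*(d^2 + 4*d) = (d - 2)*(d - 1)*(d + 4)*(d)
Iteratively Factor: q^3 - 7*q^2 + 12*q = (q - 4)*(q^2 - 3*q) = q*(q - 4)*(q - 3)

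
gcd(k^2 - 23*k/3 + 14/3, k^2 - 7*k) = k - 7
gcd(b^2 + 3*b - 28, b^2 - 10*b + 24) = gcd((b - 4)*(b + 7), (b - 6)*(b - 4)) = b - 4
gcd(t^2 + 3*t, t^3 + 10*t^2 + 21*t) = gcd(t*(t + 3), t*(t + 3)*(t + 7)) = t^2 + 3*t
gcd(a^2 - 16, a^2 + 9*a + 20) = a + 4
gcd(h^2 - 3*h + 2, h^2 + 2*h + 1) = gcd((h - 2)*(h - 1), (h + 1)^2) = 1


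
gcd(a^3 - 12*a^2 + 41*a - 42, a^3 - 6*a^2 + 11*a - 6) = a^2 - 5*a + 6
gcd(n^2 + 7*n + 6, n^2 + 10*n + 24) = n + 6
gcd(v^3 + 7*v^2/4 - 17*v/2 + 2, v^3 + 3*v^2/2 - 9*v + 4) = v^2 + 2*v - 8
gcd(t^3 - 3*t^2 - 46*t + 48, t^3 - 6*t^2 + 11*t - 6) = t - 1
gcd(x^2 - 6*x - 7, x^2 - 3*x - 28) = x - 7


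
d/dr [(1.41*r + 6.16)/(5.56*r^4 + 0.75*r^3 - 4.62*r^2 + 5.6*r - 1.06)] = (-23.5188*r^4 - 139.1134*r^3 - 7.3458*r^2 + 56.9184*r - 35.9906)/(30.9136*r^8 + 8.34*r^7 - 50.8119*r^6 + 55.342*r^5 + 17.9572*r^4 - 53.334*r^3 + 41.1544*r^2 - 11.872*r + 1.1236)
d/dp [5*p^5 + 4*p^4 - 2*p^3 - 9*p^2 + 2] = p*(25*p^3 + 16*p^2 - 6*p - 18)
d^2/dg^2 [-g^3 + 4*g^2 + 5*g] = 8 - 6*g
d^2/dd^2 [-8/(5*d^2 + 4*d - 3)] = 16*(25*d^2 + 20*d - 4*(5*d + 2)^2 - 15)/(5*d^2 + 4*d - 3)^3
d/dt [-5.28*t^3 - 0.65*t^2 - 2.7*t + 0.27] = -15.84*t^2 - 1.3*t - 2.7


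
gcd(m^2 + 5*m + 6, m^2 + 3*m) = m + 3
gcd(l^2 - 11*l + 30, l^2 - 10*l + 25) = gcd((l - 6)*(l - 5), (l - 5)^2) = l - 5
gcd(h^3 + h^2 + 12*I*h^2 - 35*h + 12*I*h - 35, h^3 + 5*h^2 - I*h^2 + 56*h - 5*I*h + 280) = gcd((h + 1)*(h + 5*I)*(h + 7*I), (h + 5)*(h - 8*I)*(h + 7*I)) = h + 7*I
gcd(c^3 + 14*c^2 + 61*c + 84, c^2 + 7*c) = c + 7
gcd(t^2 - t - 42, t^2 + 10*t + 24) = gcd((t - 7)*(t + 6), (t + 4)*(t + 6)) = t + 6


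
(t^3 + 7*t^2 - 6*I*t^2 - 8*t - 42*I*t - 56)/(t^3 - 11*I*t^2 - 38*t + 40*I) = (t + 7)/(t - 5*I)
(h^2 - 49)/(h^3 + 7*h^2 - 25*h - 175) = (h - 7)/(h^2 - 25)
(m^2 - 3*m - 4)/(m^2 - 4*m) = (m + 1)/m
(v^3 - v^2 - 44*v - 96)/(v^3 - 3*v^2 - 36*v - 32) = (v + 3)/(v + 1)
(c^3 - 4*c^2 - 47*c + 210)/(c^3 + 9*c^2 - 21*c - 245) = (c - 6)/(c + 7)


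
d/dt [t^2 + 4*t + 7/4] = 2*t + 4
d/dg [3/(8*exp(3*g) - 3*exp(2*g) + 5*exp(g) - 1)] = (-72*exp(2*g) + 18*exp(g) - 15)*exp(g)/(8*exp(3*g) - 3*exp(2*g) + 5*exp(g) - 1)^2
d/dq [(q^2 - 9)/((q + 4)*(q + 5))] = (9*q^2 + 58*q + 81)/(q^4 + 18*q^3 + 121*q^2 + 360*q + 400)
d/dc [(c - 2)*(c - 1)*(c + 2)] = 3*c^2 - 2*c - 4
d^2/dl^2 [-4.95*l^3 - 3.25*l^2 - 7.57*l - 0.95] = -29.7*l - 6.5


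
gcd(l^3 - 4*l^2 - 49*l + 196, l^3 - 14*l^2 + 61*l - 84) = l^2 - 11*l + 28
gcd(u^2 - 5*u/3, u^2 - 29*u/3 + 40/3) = u - 5/3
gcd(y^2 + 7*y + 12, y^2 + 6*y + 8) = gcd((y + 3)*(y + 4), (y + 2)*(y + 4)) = y + 4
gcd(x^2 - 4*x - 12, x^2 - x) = 1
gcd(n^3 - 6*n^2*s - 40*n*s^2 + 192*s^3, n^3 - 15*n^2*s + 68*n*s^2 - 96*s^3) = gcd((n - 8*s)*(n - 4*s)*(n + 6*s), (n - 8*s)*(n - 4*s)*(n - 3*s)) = n^2 - 12*n*s + 32*s^2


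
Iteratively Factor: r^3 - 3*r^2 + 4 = (r - 2)*(r^2 - r - 2) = (r - 2)*(r + 1)*(r - 2)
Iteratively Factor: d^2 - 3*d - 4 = (d - 4)*(d + 1)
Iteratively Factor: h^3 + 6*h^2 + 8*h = (h)*(h^2 + 6*h + 8) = h*(h + 2)*(h + 4)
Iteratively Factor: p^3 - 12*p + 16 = (p - 2)*(p^2 + 2*p - 8) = (p - 2)*(p + 4)*(p - 2)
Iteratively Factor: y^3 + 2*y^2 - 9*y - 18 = (y - 3)*(y^2 + 5*y + 6) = (y - 3)*(y + 2)*(y + 3)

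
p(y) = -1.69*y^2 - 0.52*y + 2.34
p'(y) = -3.38*y - 0.52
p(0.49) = 1.68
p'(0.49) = -2.18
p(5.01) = -42.68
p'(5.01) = -17.45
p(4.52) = -34.54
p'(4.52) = -15.80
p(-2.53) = -7.16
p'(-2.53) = 8.03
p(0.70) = 1.15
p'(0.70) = -2.89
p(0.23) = 2.13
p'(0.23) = -1.30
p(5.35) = -48.81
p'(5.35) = -18.60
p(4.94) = -41.47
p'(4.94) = -17.22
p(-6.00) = -55.38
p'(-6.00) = 19.76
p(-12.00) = -234.78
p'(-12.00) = 40.04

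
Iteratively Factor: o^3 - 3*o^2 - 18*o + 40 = (o + 4)*(o^2 - 7*o + 10) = (o - 5)*(o + 4)*(o - 2)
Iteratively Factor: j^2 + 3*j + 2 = (j + 2)*(j + 1)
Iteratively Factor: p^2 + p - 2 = (p + 2)*(p - 1)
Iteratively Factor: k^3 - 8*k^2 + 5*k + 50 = (k - 5)*(k^2 - 3*k - 10) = (k - 5)*(k + 2)*(k - 5)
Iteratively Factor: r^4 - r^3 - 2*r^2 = (r)*(r^3 - r^2 - 2*r) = r^2*(r^2 - r - 2) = r^2*(r - 2)*(r + 1)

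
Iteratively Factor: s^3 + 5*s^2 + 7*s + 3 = (s + 1)*(s^2 + 4*s + 3) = (s + 1)^2*(s + 3)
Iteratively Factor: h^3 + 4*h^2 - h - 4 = (h + 1)*(h^2 + 3*h - 4) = (h + 1)*(h + 4)*(h - 1)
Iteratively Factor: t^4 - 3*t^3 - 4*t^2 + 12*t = (t - 2)*(t^3 - t^2 - 6*t) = t*(t - 2)*(t^2 - t - 6) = t*(t - 3)*(t - 2)*(t + 2)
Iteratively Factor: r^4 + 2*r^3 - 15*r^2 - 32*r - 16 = (r + 1)*(r^3 + r^2 - 16*r - 16) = (r + 1)^2*(r^2 - 16) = (r + 1)^2*(r + 4)*(r - 4)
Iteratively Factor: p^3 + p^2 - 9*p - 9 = (p + 1)*(p^2 - 9) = (p - 3)*(p + 1)*(p + 3)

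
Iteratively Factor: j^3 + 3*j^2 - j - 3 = (j - 1)*(j^2 + 4*j + 3) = (j - 1)*(j + 3)*(j + 1)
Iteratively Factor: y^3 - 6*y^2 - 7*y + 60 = (y + 3)*(y^2 - 9*y + 20) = (y - 5)*(y + 3)*(y - 4)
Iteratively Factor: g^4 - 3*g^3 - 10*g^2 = (g - 5)*(g^3 + 2*g^2) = g*(g - 5)*(g^2 + 2*g) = g*(g - 5)*(g + 2)*(g)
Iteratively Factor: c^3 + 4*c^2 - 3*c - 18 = (c + 3)*(c^2 + c - 6) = (c - 2)*(c + 3)*(c + 3)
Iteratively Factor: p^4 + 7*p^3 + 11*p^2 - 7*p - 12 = (p + 3)*(p^3 + 4*p^2 - p - 4) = (p - 1)*(p + 3)*(p^2 + 5*p + 4) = (p - 1)*(p + 3)*(p + 4)*(p + 1)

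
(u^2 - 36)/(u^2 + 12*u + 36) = (u - 6)/(u + 6)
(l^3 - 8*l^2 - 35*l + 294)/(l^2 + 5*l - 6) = (l^2 - 14*l + 49)/(l - 1)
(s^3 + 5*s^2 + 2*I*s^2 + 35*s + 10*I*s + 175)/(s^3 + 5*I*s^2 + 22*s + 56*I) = (s^2 + 5*s*(1 - I) - 25*I)/(s^2 - 2*I*s + 8)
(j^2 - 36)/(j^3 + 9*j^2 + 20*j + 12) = (j - 6)/(j^2 + 3*j + 2)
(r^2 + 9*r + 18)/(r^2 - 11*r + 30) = (r^2 + 9*r + 18)/(r^2 - 11*r + 30)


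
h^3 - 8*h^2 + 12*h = h*(h - 6)*(h - 2)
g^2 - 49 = (g - 7)*(g + 7)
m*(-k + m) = -k*m + m^2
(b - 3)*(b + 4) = b^2 + b - 12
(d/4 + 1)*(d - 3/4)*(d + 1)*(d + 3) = d^4/4 + 29*d^3/16 + 13*d^2/4 - 9*d/16 - 9/4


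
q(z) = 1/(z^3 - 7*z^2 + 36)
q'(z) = (-3*z^2 + 14*z)/(z^3 - 7*z^2 + 36)^2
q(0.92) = 0.03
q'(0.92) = 0.01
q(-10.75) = -0.00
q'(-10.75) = -0.00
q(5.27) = -0.08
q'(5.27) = -0.07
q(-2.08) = -0.30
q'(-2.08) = -3.90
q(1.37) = 0.04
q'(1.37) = 0.02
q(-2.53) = -0.04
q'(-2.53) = -0.09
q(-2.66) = -0.03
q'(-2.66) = -0.06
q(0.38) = 0.03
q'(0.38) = 0.00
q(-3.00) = -0.02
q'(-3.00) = -0.02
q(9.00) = 0.01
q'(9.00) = 0.00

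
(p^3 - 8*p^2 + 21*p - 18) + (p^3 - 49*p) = 2*p^3 - 8*p^2 - 28*p - 18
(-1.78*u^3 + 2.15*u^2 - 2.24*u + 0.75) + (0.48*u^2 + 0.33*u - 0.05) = -1.78*u^3 + 2.63*u^2 - 1.91*u + 0.7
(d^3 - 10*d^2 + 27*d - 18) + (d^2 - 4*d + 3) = d^3 - 9*d^2 + 23*d - 15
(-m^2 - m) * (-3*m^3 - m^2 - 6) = 3*m^5 + 4*m^4 + m^3 + 6*m^2 + 6*m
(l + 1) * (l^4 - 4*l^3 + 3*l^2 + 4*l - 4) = l^5 - 3*l^4 - l^3 + 7*l^2 - 4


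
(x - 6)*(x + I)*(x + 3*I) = x^3 - 6*x^2 + 4*I*x^2 - 3*x - 24*I*x + 18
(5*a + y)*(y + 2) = 5*a*y + 10*a + y^2 + 2*y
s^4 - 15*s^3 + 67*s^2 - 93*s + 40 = (s - 8)*(s - 5)*(s - 1)^2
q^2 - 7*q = q*(q - 7)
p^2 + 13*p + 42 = (p + 6)*(p + 7)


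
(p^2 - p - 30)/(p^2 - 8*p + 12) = (p + 5)/(p - 2)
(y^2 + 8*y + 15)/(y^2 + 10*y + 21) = (y + 5)/(y + 7)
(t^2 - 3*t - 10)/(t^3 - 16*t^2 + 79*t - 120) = (t + 2)/(t^2 - 11*t + 24)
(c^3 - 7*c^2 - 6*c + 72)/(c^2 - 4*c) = c - 3 - 18/c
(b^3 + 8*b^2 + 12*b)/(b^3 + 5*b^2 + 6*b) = (b + 6)/(b + 3)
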